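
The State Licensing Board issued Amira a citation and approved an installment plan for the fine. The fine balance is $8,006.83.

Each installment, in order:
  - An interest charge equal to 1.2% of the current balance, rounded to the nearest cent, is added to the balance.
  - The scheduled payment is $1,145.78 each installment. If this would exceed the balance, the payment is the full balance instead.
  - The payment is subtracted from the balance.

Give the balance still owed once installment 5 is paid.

Installment 1: $8,006.83 +$96.08 interest = $8,102.91; pay $1,145.78 → $6,957.13
Installment 2: $6,957.13 +$83.49 interest = $7,040.62; pay $1,145.78 → $5,894.84
Installment 3: $5,894.84 +$70.74 interest = $5,965.58; pay $1,145.78 → $4,819.80
Installment 4: $4,819.80 +$57.84 interest = $4,877.64; pay $1,145.78 → $3,731.86
Installment 5: $3,731.86 +$44.78 interest = $3,776.64; pay $1,145.78 → $2,630.86

$2,630.86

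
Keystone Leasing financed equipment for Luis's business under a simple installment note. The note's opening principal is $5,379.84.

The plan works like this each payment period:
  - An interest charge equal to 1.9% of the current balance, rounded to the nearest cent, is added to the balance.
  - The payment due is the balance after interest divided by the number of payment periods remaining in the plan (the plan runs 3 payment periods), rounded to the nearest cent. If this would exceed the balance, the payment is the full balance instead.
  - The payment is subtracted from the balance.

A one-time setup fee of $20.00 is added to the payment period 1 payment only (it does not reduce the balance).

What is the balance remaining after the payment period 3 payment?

Payment period 1: opening $5,379.84; interest $102.22 → $5,482.06; payment $1,827.35 (+ $20.00 fee); balance $3,654.71
Payment period 2: opening $3,654.71; interest $69.44 → $3,724.15; payment $1,862.08; balance $1,862.07
Payment period 3: opening $1,862.07; interest $35.38 → $1,897.45; payment $1,897.45; balance $0.00

$0.00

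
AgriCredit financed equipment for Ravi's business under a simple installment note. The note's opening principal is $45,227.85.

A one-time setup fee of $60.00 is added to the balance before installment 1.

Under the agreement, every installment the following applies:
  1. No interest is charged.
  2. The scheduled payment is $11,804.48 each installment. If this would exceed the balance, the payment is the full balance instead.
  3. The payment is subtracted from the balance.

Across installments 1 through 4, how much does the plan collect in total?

$45,287.85

Installment 1: $45,287.85 − $11,804.48 → $33,483.37
Installment 2: $33,483.37 − $11,804.48 → $21,678.89
Installment 3: $21,678.89 − $11,804.48 → $9,874.41
Installment 4: $9,874.41 − $9,874.41 → $0.00
Total paid: $45,287.85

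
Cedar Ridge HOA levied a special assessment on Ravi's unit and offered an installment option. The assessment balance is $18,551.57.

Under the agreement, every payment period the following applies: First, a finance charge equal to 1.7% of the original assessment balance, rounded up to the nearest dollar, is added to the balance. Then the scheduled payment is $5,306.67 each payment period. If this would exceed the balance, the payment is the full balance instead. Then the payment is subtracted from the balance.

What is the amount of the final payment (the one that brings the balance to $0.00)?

# | Opening | Interest | Payment | End bal
1 | $18,551.57 | $316.00 | $5,306.67 | $13,560.90
2 | $13,560.90 | $316.00 | $5,306.67 | $8,570.23
3 | $8,570.23 | $316.00 | $5,306.67 | $3,579.56
4 | $3,579.56 | $316.00 | $3,895.56 | $0.00

$3,895.56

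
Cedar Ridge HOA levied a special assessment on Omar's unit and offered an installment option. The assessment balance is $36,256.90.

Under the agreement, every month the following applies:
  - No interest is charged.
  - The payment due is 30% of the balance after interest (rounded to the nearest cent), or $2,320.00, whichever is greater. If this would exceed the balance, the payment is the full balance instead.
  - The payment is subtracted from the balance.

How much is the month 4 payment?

$3,730.84

Month 1: $36,256.90 − $10,877.07 → $25,379.83
Month 2: $25,379.83 − $7,613.95 → $17,765.88
Month 3: $17,765.88 − $5,329.76 → $12,436.12
Month 4: $12,436.12 − $3,730.84 → $8,705.28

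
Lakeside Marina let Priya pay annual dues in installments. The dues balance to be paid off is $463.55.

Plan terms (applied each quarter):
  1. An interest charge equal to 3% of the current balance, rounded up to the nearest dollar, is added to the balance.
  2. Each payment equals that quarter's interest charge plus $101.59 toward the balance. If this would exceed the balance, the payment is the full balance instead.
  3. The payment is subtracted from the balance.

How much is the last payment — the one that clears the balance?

# | Opening | Interest | Payment | End bal
1 | $463.55 | $14.00 | $115.59 | $361.96
2 | $361.96 | $11.00 | $112.59 | $260.37
3 | $260.37 | $8.00 | $109.59 | $158.78
4 | $158.78 | $5.00 | $106.59 | $57.19
5 | $57.19 | $2.00 | $59.19 | $0.00

$59.19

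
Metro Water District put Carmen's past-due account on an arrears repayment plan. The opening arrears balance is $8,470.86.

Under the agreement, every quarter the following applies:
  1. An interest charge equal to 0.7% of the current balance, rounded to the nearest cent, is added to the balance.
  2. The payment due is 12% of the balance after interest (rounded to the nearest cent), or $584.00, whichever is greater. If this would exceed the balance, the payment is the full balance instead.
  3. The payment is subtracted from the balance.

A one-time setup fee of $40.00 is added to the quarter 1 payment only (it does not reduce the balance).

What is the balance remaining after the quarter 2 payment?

$6,652.00

Quarter 1: opening $8,470.86; interest $59.30 → $8,530.16; payment $1,023.62 (+ $40.00 fee); balance $7,506.54
Quarter 2: opening $7,506.54; interest $52.55 → $7,559.09; payment $907.09; balance $6,652.00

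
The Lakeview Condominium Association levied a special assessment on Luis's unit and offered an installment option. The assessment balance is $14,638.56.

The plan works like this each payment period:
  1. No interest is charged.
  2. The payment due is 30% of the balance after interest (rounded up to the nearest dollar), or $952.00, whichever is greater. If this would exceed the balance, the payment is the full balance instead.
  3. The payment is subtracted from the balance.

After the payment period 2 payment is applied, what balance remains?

$7,172.56

Payment period 1: $14,638.56 − $4,392.00 → $10,246.56
Payment period 2: $10,246.56 − $3,074.00 → $7,172.56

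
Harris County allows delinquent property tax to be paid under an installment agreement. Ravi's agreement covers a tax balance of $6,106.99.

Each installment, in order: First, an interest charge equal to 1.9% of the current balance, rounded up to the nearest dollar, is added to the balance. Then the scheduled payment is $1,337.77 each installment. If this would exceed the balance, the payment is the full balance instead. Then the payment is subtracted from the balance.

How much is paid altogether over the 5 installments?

Installment 1: opening $6,106.99; interest $117.00 → $6,223.99; payment $1,337.77; balance $4,886.22
Installment 2: opening $4,886.22; interest $93.00 → $4,979.22; payment $1,337.77; balance $3,641.45
Installment 3: opening $3,641.45; interest $70.00 → $3,711.45; payment $1,337.77; balance $2,373.68
Installment 4: opening $2,373.68; interest $46.00 → $2,419.68; payment $1,337.77; balance $1,081.91
Installment 5: opening $1,081.91; interest $21.00 → $1,102.91; payment $1,102.91; balance $0.00
Total paid: $6,453.99

$6,453.99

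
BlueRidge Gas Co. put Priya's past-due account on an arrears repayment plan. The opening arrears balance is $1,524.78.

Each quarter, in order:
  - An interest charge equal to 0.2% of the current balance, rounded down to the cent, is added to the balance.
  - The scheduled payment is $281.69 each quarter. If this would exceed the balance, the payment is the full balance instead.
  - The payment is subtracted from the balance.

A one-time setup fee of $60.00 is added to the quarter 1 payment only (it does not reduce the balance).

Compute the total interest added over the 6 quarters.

$9.89

# | Opening | Interest | Payment | Fee | End bal
1 | $1,524.78 | $3.04 | $281.69 | $60.00 | $1,246.13
2 | $1,246.13 | $2.49 | $281.69 | — | $966.93
3 | $966.93 | $1.93 | $281.69 | — | $687.17
4 | $687.17 | $1.37 | $281.69 | — | $406.85
5 | $406.85 | $0.81 | $281.69 | — | $125.97
6 | $125.97 | $0.25 | $126.22 | — | $0.00
Total interest: $3.04 + $2.49 + $1.93 + $1.37 + $0.81 + $0.25 = $9.89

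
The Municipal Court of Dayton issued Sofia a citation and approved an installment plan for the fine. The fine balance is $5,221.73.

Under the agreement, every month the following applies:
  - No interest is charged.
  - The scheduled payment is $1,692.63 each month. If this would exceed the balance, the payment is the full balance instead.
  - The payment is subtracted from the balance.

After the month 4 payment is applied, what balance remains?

Month 1: opening $5,221.73; payment $1,692.63; balance $3,529.10
Month 2: opening $3,529.10; payment $1,692.63; balance $1,836.47
Month 3: opening $1,836.47; payment $1,692.63; balance $143.84
Month 4: opening $143.84; payment $143.84; balance $0.00

$0.00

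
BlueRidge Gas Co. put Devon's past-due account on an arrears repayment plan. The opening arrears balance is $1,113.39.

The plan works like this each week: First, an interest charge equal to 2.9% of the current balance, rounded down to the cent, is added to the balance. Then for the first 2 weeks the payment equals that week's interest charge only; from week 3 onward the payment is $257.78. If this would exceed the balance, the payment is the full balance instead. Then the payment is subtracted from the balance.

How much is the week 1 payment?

$32.28

# | Opening | Interest | Payment | End bal
1 | $1,113.39 | $32.28 | $32.28 | $1,113.39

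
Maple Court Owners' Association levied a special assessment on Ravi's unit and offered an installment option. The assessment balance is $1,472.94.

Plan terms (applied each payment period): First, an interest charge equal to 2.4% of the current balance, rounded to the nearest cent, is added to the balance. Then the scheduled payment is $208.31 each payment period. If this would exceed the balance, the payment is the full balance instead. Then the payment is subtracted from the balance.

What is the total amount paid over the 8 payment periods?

Payment period 1: $1,472.94 +$35.35 interest = $1,508.29; pay $208.31 → $1,299.98
Payment period 2: $1,299.98 +$31.20 interest = $1,331.18; pay $208.31 → $1,122.87
Payment period 3: $1,122.87 +$26.95 interest = $1,149.82; pay $208.31 → $941.51
Payment period 4: $941.51 +$22.60 interest = $964.11; pay $208.31 → $755.80
Payment period 5: $755.80 +$18.14 interest = $773.94; pay $208.31 → $565.63
Payment period 6: $565.63 +$13.58 interest = $579.21; pay $208.31 → $370.90
Payment period 7: $370.90 +$8.90 interest = $379.80; pay $208.31 → $171.49
Payment period 8: $171.49 +$4.12 interest = $175.61; pay $175.61 → $0.00
Total paid: $1,633.78

$1,633.78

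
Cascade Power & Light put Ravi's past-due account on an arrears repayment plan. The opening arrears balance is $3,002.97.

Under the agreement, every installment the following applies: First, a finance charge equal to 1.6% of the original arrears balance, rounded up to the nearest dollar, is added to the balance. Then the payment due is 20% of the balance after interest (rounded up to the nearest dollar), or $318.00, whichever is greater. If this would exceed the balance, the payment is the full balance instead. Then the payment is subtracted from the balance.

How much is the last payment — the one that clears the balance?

Installment 1: opening $3,002.97; interest $49.00 → $3,051.97; payment $611.00; balance $2,440.97
Installment 2: opening $2,440.97; interest $49.00 → $2,489.97; payment $498.00; balance $1,991.97
Installment 3: opening $1,991.97; interest $49.00 → $2,040.97; payment $409.00; balance $1,631.97
Installment 4: opening $1,631.97; interest $49.00 → $1,680.97; payment $337.00; balance $1,343.97
Installment 5: opening $1,343.97; interest $49.00 → $1,392.97; payment $318.00; balance $1,074.97
Installment 6: opening $1,074.97; interest $49.00 → $1,123.97; payment $318.00; balance $805.97
Installment 7: opening $805.97; interest $49.00 → $854.97; payment $318.00; balance $536.97
Installment 8: opening $536.97; interest $49.00 → $585.97; payment $318.00; balance $267.97
Installment 9: opening $267.97; interest $49.00 → $316.97; payment $316.97; balance $0.00

$316.97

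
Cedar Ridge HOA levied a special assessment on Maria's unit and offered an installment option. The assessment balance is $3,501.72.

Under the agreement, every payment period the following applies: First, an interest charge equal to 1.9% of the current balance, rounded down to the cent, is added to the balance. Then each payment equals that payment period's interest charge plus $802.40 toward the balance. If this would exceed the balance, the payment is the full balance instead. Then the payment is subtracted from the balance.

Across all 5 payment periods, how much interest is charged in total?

Payment period 1: opening $3,501.72; interest $66.53 → $3,568.25; payment $868.93; balance $2,699.32
Payment period 2: opening $2,699.32; interest $51.28 → $2,750.60; payment $853.68; balance $1,896.92
Payment period 3: opening $1,896.92; interest $36.04 → $1,932.96; payment $838.44; balance $1,094.52
Payment period 4: opening $1,094.52; interest $20.79 → $1,115.31; payment $823.19; balance $292.12
Payment period 5: opening $292.12; interest $5.55 → $297.67; payment $297.67; balance $0.00
Total interest: $66.53 + $51.28 + $36.04 + $20.79 + $5.55 = $180.19

$180.19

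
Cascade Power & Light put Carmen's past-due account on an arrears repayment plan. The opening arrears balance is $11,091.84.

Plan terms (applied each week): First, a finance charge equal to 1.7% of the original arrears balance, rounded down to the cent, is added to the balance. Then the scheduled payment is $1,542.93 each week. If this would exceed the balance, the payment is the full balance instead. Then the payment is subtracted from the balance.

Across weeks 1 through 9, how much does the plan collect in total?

Week 1: opening $11,091.84; interest $188.56 → $11,280.40; payment $1,542.93; balance $9,737.47
Week 2: opening $9,737.47; interest $188.56 → $9,926.03; payment $1,542.93; balance $8,383.10
Week 3: opening $8,383.10; interest $188.56 → $8,571.66; payment $1,542.93; balance $7,028.73
Week 4: opening $7,028.73; interest $188.56 → $7,217.29; payment $1,542.93; balance $5,674.36
Week 5: opening $5,674.36; interest $188.56 → $5,862.92; payment $1,542.93; balance $4,319.99
Week 6: opening $4,319.99; interest $188.56 → $4,508.55; payment $1,542.93; balance $2,965.62
Week 7: opening $2,965.62; interest $188.56 → $3,154.18; payment $1,542.93; balance $1,611.25
Week 8: opening $1,611.25; interest $188.56 → $1,799.81; payment $1,542.93; balance $256.88
Week 9: opening $256.88; interest $188.56 → $445.44; payment $445.44; balance $0.00
Total paid: $12,788.88

$12,788.88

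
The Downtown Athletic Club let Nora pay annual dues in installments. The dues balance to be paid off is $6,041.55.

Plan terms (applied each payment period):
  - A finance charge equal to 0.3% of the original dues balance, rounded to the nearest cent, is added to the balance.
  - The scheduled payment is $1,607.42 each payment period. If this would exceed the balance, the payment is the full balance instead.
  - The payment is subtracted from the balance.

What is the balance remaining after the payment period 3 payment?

Payment period 1: $6,041.55 +$18.12 interest = $6,059.67; pay $1,607.42 → $4,452.25
Payment period 2: $4,452.25 +$18.12 interest = $4,470.37; pay $1,607.42 → $2,862.95
Payment period 3: $2,862.95 +$18.12 interest = $2,881.07; pay $1,607.42 → $1,273.65

$1,273.65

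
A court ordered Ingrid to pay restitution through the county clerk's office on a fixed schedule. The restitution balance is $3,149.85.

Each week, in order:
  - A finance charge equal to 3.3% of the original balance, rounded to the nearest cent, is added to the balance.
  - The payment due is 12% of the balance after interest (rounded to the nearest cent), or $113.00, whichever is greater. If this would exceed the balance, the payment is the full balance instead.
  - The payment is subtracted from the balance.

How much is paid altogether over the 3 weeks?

$1,072.35

Week 1: opening $3,149.85; interest $103.95 → $3,253.80; payment $390.46; balance $2,863.34
Week 2: opening $2,863.34; interest $103.95 → $2,967.29; payment $356.07; balance $2,611.22
Week 3: opening $2,611.22; interest $103.95 → $2,715.17; payment $325.82; balance $2,389.35
Total paid: $1,072.35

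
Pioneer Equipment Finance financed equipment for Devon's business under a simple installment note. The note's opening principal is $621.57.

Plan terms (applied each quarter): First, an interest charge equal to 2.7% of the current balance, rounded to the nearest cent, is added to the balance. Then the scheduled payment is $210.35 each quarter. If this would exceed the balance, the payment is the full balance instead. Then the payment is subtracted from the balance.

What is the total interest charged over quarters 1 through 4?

$35.21

Quarter 1: $621.57 +$16.78 interest = $638.35; pay $210.35 → $428.00
Quarter 2: $428.00 +$11.56 interest = $439.56; pay $210.35 → $229.21
Quarter 3: $229.21 +$6.19 interest = $235.40; pay $210.35 → $25.05
Quarter 4: $25.05 +$0.68 interest = $25.73; pay $25.73 → $0.00
Total interest: $16.78 + $11.56 + $6.19 + $0.68 = $35.21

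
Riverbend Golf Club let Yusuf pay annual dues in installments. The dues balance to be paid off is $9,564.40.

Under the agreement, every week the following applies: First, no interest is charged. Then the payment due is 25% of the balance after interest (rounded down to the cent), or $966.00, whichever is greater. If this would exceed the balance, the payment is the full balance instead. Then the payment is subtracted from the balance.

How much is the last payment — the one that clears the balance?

Week 1: opening $9,564.40; payment $2,391.10; balance $7,173.30
Week 2: opening $7,173.30; payment $1,793.32; balance $5,379.98
Week 3: opening $5,379.98; payment $1,344.99; balance $4,034.99
Week 4: opening $4,034.99; payment $1,008.74; balance $3,026.25
Week 5: opening $3,026.25; payment $966.00; balance $2,060.25
Week 6: opening $2,060.25; payment $966.00; balance $1,094.25
Week 7: opening $1,094.25; payment $966.00; balance $128.25
Week 8: opening $128.25; payment $128.25; balance $0.00

$128.25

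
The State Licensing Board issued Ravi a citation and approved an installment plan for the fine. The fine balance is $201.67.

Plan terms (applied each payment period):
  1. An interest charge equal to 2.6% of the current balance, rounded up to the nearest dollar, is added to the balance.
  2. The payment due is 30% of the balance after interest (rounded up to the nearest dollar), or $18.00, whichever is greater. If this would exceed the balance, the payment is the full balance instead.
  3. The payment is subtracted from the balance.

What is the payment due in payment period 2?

$45.00

Payment period 1: opening $201.67; interest $6.00 → $207.67; payment $63.00; balance $144.67
Payment period 2: opening $144.67; interest $4.00 → $148.67; payment $45.00; balance $103.67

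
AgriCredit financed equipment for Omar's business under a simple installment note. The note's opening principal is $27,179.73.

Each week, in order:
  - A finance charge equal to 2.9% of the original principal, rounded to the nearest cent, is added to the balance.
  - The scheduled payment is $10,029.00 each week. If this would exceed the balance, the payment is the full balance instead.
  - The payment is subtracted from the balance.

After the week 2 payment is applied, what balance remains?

$8,698.15

Week 1: $27,179.73 +$788.21 interest = $27,967.94; pay $10,029.00 → $17,938.94
Week 2: $17,938.94 +$788.21 interest = $18,727.15; pay $10,029.00 → $8,698.15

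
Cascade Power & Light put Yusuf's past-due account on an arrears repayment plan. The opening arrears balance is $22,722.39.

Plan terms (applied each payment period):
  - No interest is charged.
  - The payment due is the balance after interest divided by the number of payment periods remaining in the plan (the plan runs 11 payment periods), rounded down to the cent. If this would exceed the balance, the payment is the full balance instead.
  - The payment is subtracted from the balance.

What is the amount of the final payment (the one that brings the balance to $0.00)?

$2,065.68

Payment period 1: $22,722.39 − $2,065.67 → $20,656.72
Payment period 2: $20,656.72 − $2,065.67 → $18,591.05
Payment period 3: $18,591.05 − $2,065.67 → $16,525.38
Payment period 4: $16,525.38 − $2,065.67 → $14,459.71
Payment period 5: $14,459.71 − $2,065.67 → $12,394.04
Payment period 6: $12,394.04 − $2,065.67 → $10,328.37
Payment period 7: $10,328.37 − $2,065.67 → $8,262.70
Payment period 8: $8,262.70 − $2,065.67 → $6,197.03
Payment period 9: $6,197.03 − $2,065.67 → $4,131.36
Payment period 10: $4,131.36 − $2,065.68 → $2,065.68
Payment period 11: $2,065.68 − $2,065.68 → $0.00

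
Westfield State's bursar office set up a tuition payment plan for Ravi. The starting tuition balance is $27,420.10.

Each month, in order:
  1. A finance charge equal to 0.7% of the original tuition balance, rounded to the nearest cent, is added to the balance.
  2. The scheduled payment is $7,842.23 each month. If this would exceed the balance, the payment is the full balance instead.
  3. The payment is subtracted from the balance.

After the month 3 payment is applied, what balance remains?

$4,469.23

# | Opening | Interest | Payment | End bal
1 | $27,420.10 | $191.94 | $7,842.23 | $19,769.81
2 | $19,769.81 | $191.94 | $7,842.23 | $12,119.52
3 | $12,119.52 | $191.94 | $7,842.23 | $4,469.23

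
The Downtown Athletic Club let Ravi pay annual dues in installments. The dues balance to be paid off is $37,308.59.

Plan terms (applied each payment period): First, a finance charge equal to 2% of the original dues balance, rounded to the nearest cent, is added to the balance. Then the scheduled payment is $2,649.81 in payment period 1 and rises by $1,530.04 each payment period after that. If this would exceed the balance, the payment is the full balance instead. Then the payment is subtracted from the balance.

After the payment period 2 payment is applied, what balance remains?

Payment period 1: $37,308.59 +$746.17 interest = $38,054.76; pay $2,649.81 → $35,404.95
Payment period 2: $35,404.95 +$746.17 interest = $36,151.12; pay $4,179.85 → $31,971.27

$31,971.27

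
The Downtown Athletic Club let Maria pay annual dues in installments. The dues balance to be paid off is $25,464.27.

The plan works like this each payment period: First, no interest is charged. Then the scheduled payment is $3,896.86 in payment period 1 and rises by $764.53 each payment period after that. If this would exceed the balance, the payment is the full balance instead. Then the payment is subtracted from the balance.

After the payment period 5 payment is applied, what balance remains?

$0.00

Payment period 1: opening $25,464.27; payment $3,896.86; balance $21,567.41
Payment period 2: opening $21,567.41; payment $4,661.39; balance $16,906.02
Payment period 3: opening $16,906.02; payment $5,425.92; balance $11,480.10
Payment period 4: opening $11,480.10; payment $6,190.45; balance $5,289.65
Payment period 5: opening $5,289.65; payment $5,289.65; balance $0.00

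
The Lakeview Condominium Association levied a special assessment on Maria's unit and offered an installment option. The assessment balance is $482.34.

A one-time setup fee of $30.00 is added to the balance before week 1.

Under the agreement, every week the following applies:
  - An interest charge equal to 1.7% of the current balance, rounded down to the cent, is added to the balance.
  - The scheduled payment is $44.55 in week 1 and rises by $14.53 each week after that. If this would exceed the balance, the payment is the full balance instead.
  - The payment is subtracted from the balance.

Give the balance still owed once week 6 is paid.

Week 1: opening $512.34; interest $8.70 → $521.04; payment $44.55; balance $476.49
Week 2: opening $476.49; interest $8.10 → $484.59; payment $59.08; balance $425.51
Week 3: opening $425.51; interest $7.23 → $432.74; payment $73.61; balance $359.13
Week 4: opening $359.13; interest $6.10 → $365.23; payment $88.14; balance $277.09
Week 5: opening $277.09; interest $4.71 → $281.80; payment $102.67; balance $179.13
Week 6: opening $179.13; interest $3.04 → $182.17; payment $117.20; balance $64.97

$64.97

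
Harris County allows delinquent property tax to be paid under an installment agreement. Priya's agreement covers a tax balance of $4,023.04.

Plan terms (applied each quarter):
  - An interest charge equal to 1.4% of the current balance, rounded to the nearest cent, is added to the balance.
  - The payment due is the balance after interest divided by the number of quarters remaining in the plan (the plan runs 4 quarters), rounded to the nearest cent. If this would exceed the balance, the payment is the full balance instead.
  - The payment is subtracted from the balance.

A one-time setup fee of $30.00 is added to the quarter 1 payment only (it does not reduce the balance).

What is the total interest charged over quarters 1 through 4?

$142.79

Quarter 1: opening $4,023.04; interest $56.32 → $4,079.36; payment $1,019.84 (+ $30.00 fee); balance $3,059.52
Quarter 2: opening $3,059.52; interest $42.83 → $3,102.35; payment $1,034.12; balance $2,068.23
Quarter 3: opening $2,068.23; interest $28.96 → $2,097.19; payment $1,048.60; balance $1,048.59
Quarter 4: opening $1,048.59; interest $14.68 → $1,063.27; payment $1,063.27; balance $0.00
Total interest: $56.32 + $42.83 + $28.96 + $14.68 = $142.79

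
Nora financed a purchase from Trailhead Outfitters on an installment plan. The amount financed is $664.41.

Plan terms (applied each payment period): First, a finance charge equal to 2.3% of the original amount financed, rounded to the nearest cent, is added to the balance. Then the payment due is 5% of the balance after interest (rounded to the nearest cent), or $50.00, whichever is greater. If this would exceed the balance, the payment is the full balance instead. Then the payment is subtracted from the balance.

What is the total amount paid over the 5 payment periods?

Payment period 1: $664.41 +$15.28 interest = $679.69; pay $50.00 → $629.69
Payment period 2: $629.69 +$15.28 interest = $644.97; pay $50.00 → $594.97
Payment period 3: $594.97 +$15.28 interest = $610.25; pay $50.00 → $560.25
Payment period 4: $560.25 +$15.28 interest = $575.53; pay $50.00 → $525.53
Payment period 5: $525.53 +$15.28 interest = $540.81; pay $50.00 → $490.81
Total paid: $250.00

$250.00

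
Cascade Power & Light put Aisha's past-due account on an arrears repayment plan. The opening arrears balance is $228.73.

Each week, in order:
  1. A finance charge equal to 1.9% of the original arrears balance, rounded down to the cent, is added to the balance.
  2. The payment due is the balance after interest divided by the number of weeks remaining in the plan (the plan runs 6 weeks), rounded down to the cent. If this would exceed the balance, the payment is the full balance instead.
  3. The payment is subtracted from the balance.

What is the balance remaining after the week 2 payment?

$158.86

Week 1: $228.73 +$4.34 interest = $233.07; pay $38.84 → $194.23
Week 2: $194.23 +$4.34 interest = $198.57; pay $39.71 → $158.86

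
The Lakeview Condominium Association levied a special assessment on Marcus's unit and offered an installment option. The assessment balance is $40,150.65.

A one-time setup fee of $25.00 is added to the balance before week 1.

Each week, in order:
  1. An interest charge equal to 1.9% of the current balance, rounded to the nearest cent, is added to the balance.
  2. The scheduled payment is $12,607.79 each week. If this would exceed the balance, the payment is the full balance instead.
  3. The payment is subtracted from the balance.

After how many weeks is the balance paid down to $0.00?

4

Week 1: opening $40,175.65; interest $763.34 → $40,938.99; payment $12,607.79; balance $28,331.20
Week 2: opening $28,331.20; interest $538.29 → $28,869.49; payment $12,607.79; balance $16,261.70
Week 3: opening $16,261.70; interest $308.97 → $16,570.67; payment $12,607.79; balance $3,962.88
Week 4: opening $3,962.88; interest $75.29 → $4,038.17; payment $4,038.17; balance $0.00
Balance reaches $0.00 in week 4.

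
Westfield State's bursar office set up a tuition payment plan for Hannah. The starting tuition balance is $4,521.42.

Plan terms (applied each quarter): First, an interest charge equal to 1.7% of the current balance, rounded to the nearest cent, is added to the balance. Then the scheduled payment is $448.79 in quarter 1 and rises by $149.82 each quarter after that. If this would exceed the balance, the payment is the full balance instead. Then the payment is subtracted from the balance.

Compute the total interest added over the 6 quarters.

$312.57

Quarter 1: opening $4,521.42; interest $76.86 → $4,598.28; payment $448.79; balance $4,149.49
Quarter 2: opening $4,149.49; interest $70.54 → $4,220.03; payment $598.61; balance $3,621.42
Quarter 3: opening $3,621.42; interest $61.56 → $3,682.98; payment $748.43; balance $2,934.55
Quarter 4: opening $2,934.55; interest $49.89 → $2,984.44; payment $898.25; balance $2,086.19
Quarter 5: opening $2,086.19; interest $35.47 → $2,121.66; payment $1,048.07; balance $1,073.59
Quarter 6: opening $1,073.59; interest $18.25 → $1,091.84; payment $1,091.84; balance $0.00
Total interest: $76.86 + $70.54 + $61.56 + $49.89 + $35.47 + $18.25 = $312.57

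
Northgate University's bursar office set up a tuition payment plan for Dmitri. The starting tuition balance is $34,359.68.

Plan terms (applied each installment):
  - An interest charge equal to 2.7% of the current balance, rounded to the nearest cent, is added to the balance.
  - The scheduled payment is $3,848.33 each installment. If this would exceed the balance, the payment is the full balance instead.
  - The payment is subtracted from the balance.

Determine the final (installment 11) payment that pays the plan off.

$1,373.07

Installment 1: opening $34,359.68; interest $927.71 → $35,287.39; payment $3,848.33; balance $31,439.06
Installment 2: opening $31,439.06; interest $848.85 → $32,287.91; payment $3,848.33; balance $28,439.58
Installment 3: opening $28,439.58; interest $767.87 → $29,207.45; payment $3,848.33; balance $25,359.12
Installment 4: opening $25,359.12; interest $684.70 → $26,043.82; payment $3,848.33; balance $22,195.49
Installment 5: opening $22,195.49; interest $599.28 → $22,794.77; payment $3,848.33; balance $18,946.44
Installment 6: opening $18,946.44; interest $511.55 → $19,457.99; payment $3,848.33; balance $15,609.66
Installment 7: opening $15,609.66; interest $421.46 → $16,031.12; payment $3,848.33; balance $12,182.79
Installment 8: opening $12,182.79; interest $328.94 → $12,511.73; payment $3,848.33; balance $8,663.40
Installment 9: opening $8,663.40; interest $233.91 → $8,897.31; payment $3,848.33; balance $5,048.98
Installment 10: opening $5,048.98; interest $136.32 → $5,185.30; payment $3,848.33; balance $1,336.97
Installment 11: opening $1,336.97; interest $36.10 → $1,373.07; payment $1,373.07; balance $0.00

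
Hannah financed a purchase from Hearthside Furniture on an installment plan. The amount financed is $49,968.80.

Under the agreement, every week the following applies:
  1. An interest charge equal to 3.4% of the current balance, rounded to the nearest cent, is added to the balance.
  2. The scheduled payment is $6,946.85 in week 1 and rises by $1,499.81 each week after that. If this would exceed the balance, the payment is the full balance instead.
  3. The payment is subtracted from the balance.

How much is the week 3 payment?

$9,946.47

Week 1: opening $49,968.80; interest $1,698.94 → $51,667.74; payment $6,946.85; balance $44,720.89
Week 2: opening $44,720.89; interest $1,520.51 → $46,241.40; payment $8,446.66; balance $37,794.74
Week 3: opening $37,794.74; interest $1,285.02 → $39,079.76; payment $9,946.47; balance $29,133.29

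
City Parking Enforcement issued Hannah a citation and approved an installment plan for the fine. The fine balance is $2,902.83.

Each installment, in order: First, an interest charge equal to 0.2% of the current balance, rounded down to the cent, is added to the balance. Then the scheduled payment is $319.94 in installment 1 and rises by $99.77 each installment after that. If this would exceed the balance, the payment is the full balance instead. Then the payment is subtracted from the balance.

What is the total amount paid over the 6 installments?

Installment 1: opening $2,902.83; interest $5.80 → $2,908.63; payment $319.94; balance $2,588.69
Installment 2: opening $2,588.69; interest $5.17 → $2,593.86; payment $419.71; balance $2,174.15
Installment 3: opening $2,174.15; interest $4.34 → $2,178.49; payment $519.48; balance $1,659.01
Installment 4: opening $1,659.01; interest $3.31 → $1,662.32; payment $619.25; balance $1,043.07
Installment 5: opening $1,043.07; interest $2.08 → $1,045.15; payment $719.02; balance $326.13
Installment 6: opening $326.13; interest $0.65 → $326.78; payment $326.78; balance $0.00
Total paid: $2,924.18

$2,924.18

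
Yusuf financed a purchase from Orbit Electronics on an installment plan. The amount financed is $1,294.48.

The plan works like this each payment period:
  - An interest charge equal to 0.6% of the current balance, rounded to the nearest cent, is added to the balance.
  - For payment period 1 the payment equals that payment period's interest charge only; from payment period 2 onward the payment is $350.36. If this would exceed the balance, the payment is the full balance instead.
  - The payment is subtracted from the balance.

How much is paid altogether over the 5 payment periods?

Payment period 1: opening $1,294.48; interest $7.77 → $1,302.25; payment $7.77; balance $1,294.48
Payment period 2: opening $1,294.48; interest $7.77 → $1,302.25; payment $350.36; balance $951.89
Payment period 3: opening $951.89; interest $5.71 → $957.60; payment $350.36; balance $607.24
Payment period 4: opening $607.24; interest $3.64 → $610.88; payment $350.36; balance $260.52
Payment period 5: opening $260.52; interest $1.56 → $262.08; payment $262.08; balance $0.00
Total paid: $1,320.93

$1,320.93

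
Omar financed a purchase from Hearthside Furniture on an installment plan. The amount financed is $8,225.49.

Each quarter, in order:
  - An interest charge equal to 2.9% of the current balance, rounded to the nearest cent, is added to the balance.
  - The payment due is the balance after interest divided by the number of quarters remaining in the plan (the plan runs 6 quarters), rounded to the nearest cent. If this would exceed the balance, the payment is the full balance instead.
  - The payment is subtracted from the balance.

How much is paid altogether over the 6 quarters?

Quarter 1: opening $8,225.49; interest $238.54 → $8,464.03; payment $1,410.67; balance $7,053.36
Quarter 2: opening $7,053.36; interest $204.55 → $7,257.91; payment $1,451.58; balance $5,806.33
Quarter 3: opening $5,806.33; interest $168.38 → $5,974.71; payment $1,493.68; balance $4,481.03
Quarter 4: opening $4,481.03; interest $129.95 → $4,610.98; payment $1,536.99; balance $3,073.99
Quarter 5: opening $3,073.99; interest $89.15 → $3,163.14; payment $1,581.57; balance $1,581.57
Quarter 6: opening $1,581.57; interest $45.87 → $1,627.44; payment $1,627.44; balance $0.00
Total paid: $9,101.93

$9,101.93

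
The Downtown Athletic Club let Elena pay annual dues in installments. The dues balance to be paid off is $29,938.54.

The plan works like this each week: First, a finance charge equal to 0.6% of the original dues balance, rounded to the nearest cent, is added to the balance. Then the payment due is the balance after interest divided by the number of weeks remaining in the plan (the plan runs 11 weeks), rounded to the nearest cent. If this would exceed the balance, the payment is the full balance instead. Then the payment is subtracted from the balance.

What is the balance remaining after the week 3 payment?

Week 1: opening $29,938.54; interest $179.63 → $30,118.17; payment $2,738.02; balance $27,380.15
Week 2: opening $27,380.15; interest $179.63 → $27,559.78; payment $2,755.98; balance $24,803.80
Week 3: opening $24,803.80; interest $179.63 → $24,983.43; payment $2,775.94; balance $22,207.49

$22,207.49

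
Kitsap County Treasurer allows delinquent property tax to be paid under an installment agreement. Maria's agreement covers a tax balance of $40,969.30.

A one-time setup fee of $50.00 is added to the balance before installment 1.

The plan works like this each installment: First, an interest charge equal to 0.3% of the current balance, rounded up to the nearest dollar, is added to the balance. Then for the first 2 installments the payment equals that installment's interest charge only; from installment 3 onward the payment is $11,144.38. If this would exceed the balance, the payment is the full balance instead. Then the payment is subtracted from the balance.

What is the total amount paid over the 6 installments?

$41,562.30

Installment 1: opening $41,019.30; interest $124.00 → $41,143.30; payment $124.00; balance $41,019.30
Installment 2: opening $41,019.30; interest $124.00 → $41,143.30; payment $124.00; balance $41,019.30
Installment 3: opening $41,019.30; interest $124.00 → $41,143.30; payment $11,144.38; balance $29,998.92
Installment 4: opening $29,998.92; interest $90.00 → $30,088.92; payment $11,144.38; balance $18,944.54
Installment 5: opening $18,944.54; interest $57.00 → $19,001.54; payment $11,144.38; balance $7,857.16
Installment 6: opening $7,857.16; interest $24.00 → $7,881.16; payment $7,881.16; balance $0.00
Total paid: $41,562.30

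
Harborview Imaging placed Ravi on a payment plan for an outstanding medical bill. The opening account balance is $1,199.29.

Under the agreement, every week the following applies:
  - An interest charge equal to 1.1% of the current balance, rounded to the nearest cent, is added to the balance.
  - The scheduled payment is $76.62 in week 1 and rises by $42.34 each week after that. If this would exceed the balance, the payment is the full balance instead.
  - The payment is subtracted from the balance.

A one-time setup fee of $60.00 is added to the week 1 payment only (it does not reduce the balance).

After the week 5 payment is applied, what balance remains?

# | Opening | Interest | Payment | Fee | End bal
1 | $1,199.29 | $13.19 | $76.62 | $60.00 | $1,135.86
2 | $1,135.86 | $12.49 | $118.96 | — | $1,029.39
3 | $1,029.39 | $11.32 | $161.30 | — | $879.41
4 | $879.41 | $9.67 | $203.64 | — | $685.44
5 | $685.44 | $7.54 | $245.98 | — | $447.00

$447.00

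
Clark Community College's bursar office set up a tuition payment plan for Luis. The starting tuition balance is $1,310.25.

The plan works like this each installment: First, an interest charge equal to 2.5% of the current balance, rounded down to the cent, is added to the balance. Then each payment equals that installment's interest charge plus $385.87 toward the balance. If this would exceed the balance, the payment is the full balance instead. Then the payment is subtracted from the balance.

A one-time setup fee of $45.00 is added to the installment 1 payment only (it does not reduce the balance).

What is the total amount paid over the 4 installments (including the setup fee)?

$1,428.37

# | Opening | Interest | Payment | Fee | End bal
1 | $1,310.25 | $32.75 | $418.62 | $45.00 | $924.38
2 | $924.38 | $23.10 | $408.97 | — | $538.51
3 | $538.51 | $13.46 | $399.33 | — | $152.64
4 | $152.64 | $3.81 | $156.45 | — | $0.00
Total paid: $1,428.37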